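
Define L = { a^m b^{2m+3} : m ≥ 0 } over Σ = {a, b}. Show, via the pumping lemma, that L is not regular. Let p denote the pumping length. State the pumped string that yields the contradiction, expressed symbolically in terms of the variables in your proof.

Assume L is regular; let p be its pumping constant.
Choose w = a^p b^{2p+3}, which is in L with |w| = 3p+3 ≥ p.
The pumping lemma gives a decomposition w = xyz where |xy| ≤ p and |y| > 0.
Since the first p symbols of w are all a's and |xy| ≤ p, y lies entirely in the leading a-block: y = a^k for some k with 1 ≤ k ≤ p.
Pump with i = 2: xy^2z = a^{p+k} b^{2p+3}. For this to lie in L we would need 2p+3 = 2(p+k)+3, which forces k = 0. But k ≥ 1, so xy^2z ∉ L.
This contradicts the pumping lemma, so L is not regular.

a^{p+k} b^{2p+3}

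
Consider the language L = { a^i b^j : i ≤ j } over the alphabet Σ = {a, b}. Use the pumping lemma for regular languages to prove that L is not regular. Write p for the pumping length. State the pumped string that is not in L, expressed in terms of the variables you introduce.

Assume L is regular; let p be its pumping constant.
Choose w = a^p b^p ∈ L, with |w| = 2p ≥ p.
Write w = xyz as guaranteed by the lemma, with |xy| ≤ p and |y| ≥ 1.
The first p characters of w are a's, so xy (and hence y) consists only of a's. Write y = a^k, 1 ≤ k ≤ p.
Consider xy^2z = a^{p+k} b^p. Since k ≥ 1, the a-count p+k exceeds the b-count p, so i ≤ j fails; thus xy^2z ∉ L.
This contradicts the pumping lemma, so L is not regular.

a^{p+k} b^p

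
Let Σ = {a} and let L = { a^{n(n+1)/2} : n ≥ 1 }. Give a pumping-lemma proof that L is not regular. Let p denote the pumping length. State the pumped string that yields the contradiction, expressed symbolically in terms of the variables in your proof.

a^{p(p+1)/2+k}

Suppose for contradiction that L is regular, and let p be the pumping length.
Take w = a^{p(p+1)/2} ∈ L with |w| = p(p+1)/2 ≥ p.
The pumping lemma gives a decomposition w = xyz where |xy| ≤ p and y is nonempty.
Then y = a^k for some k with 1 ≤ k ≤ p.
Pump with i = 2: xy^2z = a^{p(p+1)/2+k}. Since 1 ≤ k ≤ p, p(p+1)/2 < p(p+1)/2+k ≤ p(p+1)/2+p < (p+1)(p+2)/2, so p(p+1)/2+k is strictly between consecutive triangular numbers. So xy^2z ∉ L.
This contradicts the pumping lemma, so L is not regular.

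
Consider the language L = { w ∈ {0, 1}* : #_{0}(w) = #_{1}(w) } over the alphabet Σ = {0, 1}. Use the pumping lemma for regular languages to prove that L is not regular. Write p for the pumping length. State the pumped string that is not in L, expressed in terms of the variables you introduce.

0^{p+k} 1^p

Assume L is regular; let p be its pumping constant.
Choose w = 0^p 1^p ∈ L with |w| = 2p ≥ p.
The pumping lemma gives a decomposition w = xyz where |xy| ≤ p and |y| ≥ 1.
The first p characters of w are 0's, so xy (and hence y) consists only of 0's. Write y = 0^k, 1 ≤ k ≤ p.
Pump with i = 2: xy^2z = 0^{p+k} 1^p has p+k occurrences of 0 but only p of 1. Since k ≥ 1 the counts differ, so xy^2z ∉ L.
Contradiction. Therefore L is not regular.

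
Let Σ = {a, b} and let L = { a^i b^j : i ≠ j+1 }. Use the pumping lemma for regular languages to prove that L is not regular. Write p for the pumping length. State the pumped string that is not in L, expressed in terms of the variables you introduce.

Assume L is regular. Let p be the pumping length given by the pumping lemma.
Choose w = a^p b^{p+p!-1}. Since p ≠ (p+p!-1)+1 = p+p!, w ∈ L; and |w| ≥ p.
By the pumping lemma, w = xyz with |xy| ≤ p and |y| ≥ 1.
Because |xy| ≤ p and w begins with p copies of a, we have y = a^k with 1 ≤ k ≤ p.
Since 1 ≤ k ≤ p, k divides p!; set t = 1 + p!/k. Then xy^t z has p + (p!/k)·k = p + p! copies of a. Now the a-count is p+p! and (b-count)+1 = (p+p!-1)+1 = p+p!, so i ≠ j+1 fails. So xy^t z = a^{p+p!} b^{p+p!-1} ∉ L.
This contradicts the pumping lemma, so L is not regular.

a^{p+p!} b^{p+p!-1}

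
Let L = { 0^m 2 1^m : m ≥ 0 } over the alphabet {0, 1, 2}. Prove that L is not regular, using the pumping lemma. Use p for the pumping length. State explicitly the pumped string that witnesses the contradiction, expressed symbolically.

0^{p+k} 2 1^p

Toward a contradiction, assume L is regular with pumping length p.
Take w = 0^p 2 1^p ∈ L with |w| = 2p+1 ≥ p.
By the pumping lemma, w = xyz with |xy| ≤ p and |y| ≥ 1.
Since the first p symbols of w are all 0's and |xy| ≤ p, y lies entirely in the leading 0-block: y = 0^k for some k with 1 ≤ k ≤ p.
Pump with i = 2: xy^2z = 0^{p+k} 2 1^p, which would require p+k = p. But k ≥ 1, so xy^2z ∉ L.
This is a contradiction; hence L is not regular.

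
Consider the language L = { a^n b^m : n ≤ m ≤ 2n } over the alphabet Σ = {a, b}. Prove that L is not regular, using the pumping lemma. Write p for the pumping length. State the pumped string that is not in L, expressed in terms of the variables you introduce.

a^{p+k} b^p

Suppose for contradiction that L is regular, and let p be the pumping length.
Take w = a^p b^p ∈ L (since p ≤ p ≤ 2p), with |w| = 2p ≥ p.
By the pumping lemma, w = xyz with |xy| ≤ p and |y| > 0.
The first p characters of w are a's, so xy (and hence y) consists only of a's. Write y = a^k, 1 ≤ k ≤ p.
Pump with i = 2: xy^2z = a^{p+k} b^p. Now n = p+k > p = m, so the condition n ≤ m fails. Thus xy^2z ∉ L.
This is a contradiction; hence L is not regular.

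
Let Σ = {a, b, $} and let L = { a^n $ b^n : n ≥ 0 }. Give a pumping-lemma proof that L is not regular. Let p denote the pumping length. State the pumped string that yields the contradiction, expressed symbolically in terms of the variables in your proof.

a^{p+k} $ b^p

Toward a contradiction, assume L is regular with pumping length p.
Take w = a^p $ b^p ∈ L with |w| = 2p+1 ≥ p.
The pumping lemma gives a decomposition w = xyz where |xy| ≤ p and y is nonempty.
The first p characters of w are a's, so xy (and hence y) consists only of a's. Write y = a^k, 1 ≤ k ≤ p.
Pump with i = 2: xy^2z = a^{p+k} $ b^p, which would require p+k = p. But k ≥ 1, so xy^2z ∉ L.
This is a contradiction; hence L is not regular.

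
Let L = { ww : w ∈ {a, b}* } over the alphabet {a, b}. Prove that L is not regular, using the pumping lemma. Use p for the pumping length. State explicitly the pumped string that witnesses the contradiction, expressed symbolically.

Assume L is regular; let p be its pumping constant.
Take w = a^p b^p a^p b^p = uu where u = a^pb^p; then w ∈ L and |w| = 4p ≥ p.
The pumping lemma gives a decomposition w = xyz where |xy| ≤ p and y is nonempty.
Because |xy| ≤ p and w begins with p copies of a, we have y = a^k with 1 ≤ k ≤ p.
Pump with i = 2: xy^2z = a^{p+k} b^p a^p b^p, of length 4p+k. Suppose this equals vv. The string starts with a and ends with b, so v does too; thus the boundary between the two copies of v is a b→a transition. There is exactly one such transition, at position 2p+k, so |v| = 2p+k and |vv| = 4p+2k ≠ 4p+k since k ≥ 1. So xy^2z ∉ L.
This contradicts the pumping lemma, so L is not regular.

a^{p+k} b^p a^p b^p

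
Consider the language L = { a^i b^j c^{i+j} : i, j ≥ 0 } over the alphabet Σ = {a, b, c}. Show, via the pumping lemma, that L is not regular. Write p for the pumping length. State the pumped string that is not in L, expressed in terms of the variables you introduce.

Suppose for contradiction that L is regular, and let p be the pumping length.
Take w = a^p b^p c^{2p} ∈ L (with i=j=p, i+j=2p), |w| = 4p ≥ p.
The pumping lemma gives a decomposition w = xyz where |xy| ≤ p and |y| > 0.
The first p characters of w are a's, so xy (and hence y) consists only of a's. Write y = a^k, 1 ≤ k ≤ p.
Consider xy^2z = a^{p+k} b^p c^{2p}. Now the a- and b-counts sum to 2p+k, but the c-count is 2p ≠ 2p+k. So xy^2z ∉ L.
Contradiction. Therefore L is not regular.

a^{p+k} b^p c^{2p}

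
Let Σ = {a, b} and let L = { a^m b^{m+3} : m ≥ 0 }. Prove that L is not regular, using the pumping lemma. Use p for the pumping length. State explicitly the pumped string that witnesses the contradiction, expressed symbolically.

a^{p+k} b^{p+3}

Suppose for contradiction that L is regular, and let p be the pumping length.
Let w = a^p b^{p+3} ∈ L; note |w| = 2p+3 ≥ p.
By the pumping lemma, w = xyz with |xy| ≤ p and y is nonempty.
Since the first p symbols of w are all a's and |xy| ≤ p, y lies entirely in the leading a-block: y = a^k for some k with 1 ≤ k ≤ p.
Pump with i = 2: xy^2z = a^{p+k} b^{p+3}. For this to lie in L we would need p+3 = (p+k)+3, which forces k = 0. But k ≥ 1, so xy^2z ∉ L.
This is a contradiction; hence L is not regular.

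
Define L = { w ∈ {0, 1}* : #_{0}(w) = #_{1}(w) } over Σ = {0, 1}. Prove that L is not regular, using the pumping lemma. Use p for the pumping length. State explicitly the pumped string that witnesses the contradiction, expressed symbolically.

Suppose for contradiction that L is regular, and let p be the pumping length.
Choose w = 0^p 1^p ∈ L with |w| = 2p ≥ p.
By the pumping lemma, w = xyz with |xy| ≤ p and y is nonempty.
Because |xy| ≤ p and w begins with p copies of 0, we have y = 0^k with 1 ≤ k ≤ p.
Pump with i = 2: xy^2z = 0^{p+k} 1^p has p+k occurrences of 0 but only p of 1. Since k ≥ 1 the counts differ, so xy^2z ∉ L.
This is a contradiction; hence L is not regular.

0^{p+k} 1^p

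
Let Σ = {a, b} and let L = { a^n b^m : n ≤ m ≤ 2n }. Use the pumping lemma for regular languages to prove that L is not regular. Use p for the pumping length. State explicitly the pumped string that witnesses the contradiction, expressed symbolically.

Suppose for contradiction that L is regular, and let p be the pumping length.
Take w = a^p b^p ∈ L (since p ≤ p ≤ 2p), with |w| = 2p ≥ p.
The pumping lemma gives a decomposition w = xyz where |xy| ≤ p and y is nonempty.
The first p characters of w are a's, so xy (and hence y) consists only of a's. Write y = a^k, 1 ≤ k ≤ p.
Pump with i = 2: xy^2z = a^{p+k} b^p. Now n = p+k > p = m, so the condition n ≤ m fails. Thus xy^2z ∉ L.
Contradiction. Therefore L is not regular.

a^{p+k} b^p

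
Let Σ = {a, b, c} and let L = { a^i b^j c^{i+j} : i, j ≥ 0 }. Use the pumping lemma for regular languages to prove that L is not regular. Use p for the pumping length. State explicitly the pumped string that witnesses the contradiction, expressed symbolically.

a^{p+k} b^p c^{2p}

Toward a contradiction, assume L is regular with pumping length p.
Take w = a^p b^p c^{2p} ∈ L (with i=j=p, i+j=2p), |w| = 4p ≥ p.
The pumping lemma gives a decomposition w = xyz where |xy| ≤ p and |y| > 0.
Because |xy| ≤ p and w begins with p copies of a, we have y = a^k with 1 ≤ k ≤ p.
Consider xy^2z = a^{p+k} b^p c^{2p}. Now the a- and b-counts sum to 2p+k, but the c-count is 2p ≠ 2p+k. So xy^2z ∉ L.
This is a contradiction; hence L is not regular.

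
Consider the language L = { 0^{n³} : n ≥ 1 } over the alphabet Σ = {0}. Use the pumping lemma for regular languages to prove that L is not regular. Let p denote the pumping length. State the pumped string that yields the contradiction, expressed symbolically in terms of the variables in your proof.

0^{p³+k}

Assume L is regular; let p be its pumping constant.
Take w = 0^{p³} ∈ L with |w| = p³ ≥ p.
Write w = xyz as guaranteed by the lemma, with |xy| ≤ p and y is nonempty.
Then y = 0^k for some k with 1 ≤ k ≤ p.
Pump with i = 2: xy^2z = 0^{p³+k}. Since 1 ≤ k ≤ p, p³ < p³+k ≤ p³+p < p³+3p²+3p+1 = (p+1)³, so p³+k is not a perfect cube. So xy^2z ∉ L.
This is a contradiction; hence L is not regular.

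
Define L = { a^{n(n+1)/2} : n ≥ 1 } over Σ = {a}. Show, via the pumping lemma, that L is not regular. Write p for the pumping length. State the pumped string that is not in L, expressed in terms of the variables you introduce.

Suppose for contradiction that L is regular, and let p be the pumping length.
Take w = a^{p(p+1)/2} ∈ L with |w| = p(p+1)/2 ≥ p.
The pumping lemma gives a decomposition w = xyz where |xy| ≤ p and |y| ≥ 1.
Then y = a^k for some k with 1 ≤ k ≤ p.
Pump with i = 2: xy^2z = a^{p(p+1)/2+k}. Since 1 ≤ k ≤ p, p(p+1)/2 < p(p+1)/2+k ≤ p(p+1)/2+p < (p+1)(p+2)/2, so p(p+1)/2+k is strictly between consecutive triangular numbers. So xy^2z ∉ L.
This is a contradiction; hence L is not regular.

a^{p(p+1)/2+k}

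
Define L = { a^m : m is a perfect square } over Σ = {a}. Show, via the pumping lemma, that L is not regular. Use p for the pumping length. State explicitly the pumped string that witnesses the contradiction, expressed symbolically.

a^{p²+k}

Toward a contradiction, assume L is regular with pumping length p.
Take w = a^{p²} ∈ L with |w| = p² ≥ p.
Write w = xyz as guaranteed by the lemma, with |xy| ≤ p and y is nonempty.
Then y = a^k for some k with 1 ≤ k ≤ p.
Pump with i = 2: xy^2z = a^{p²+k}. Since 1 ≤ k ≤ p, p² < p²+k ≤ p²+p < (p+1)², so p²+k lies strictly between consecutive squares and is not a perfect square. So xy^2z ∉ L.
This contradicts the pumping lemma, so L is not regular.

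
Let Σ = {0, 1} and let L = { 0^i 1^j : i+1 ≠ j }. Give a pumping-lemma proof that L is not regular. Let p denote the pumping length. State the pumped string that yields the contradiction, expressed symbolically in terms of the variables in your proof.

Toward a contradiction, assume L is regular with pumping length p.
Choose w = 0^p 1^{p+p!+1}. Since p ≠ (p+p!+1)-1 = p+p!, w ∈ L; and |w| ≥ p.
Write w = xyz as guaranteed by the lemma, with |xy| ≤ p and y is nonempty.
Since the first p symbols of w are all 0's and |xy| ≤ p, y lies entirely in the leading 0-block: y = 0^k for some k with 1 ≤ k ≤ p.
Since 1 ≤ k ≤ p, k divides p!; set t = 1 + p!/k. Then xy^t z has p + (p!/k)·k = p + p! copies of 0. Now the 0-count is p+p! and (1-count)-1 = (p+p!+1)-1 = p+p!, so i+1 ≠ j fails. So xy^t z = 0^{p+p!} 1^{p+p!+1} ∉ L.
This is a contradiction; hence L is not regular.

0^{p+p!} 1^{p+p!+1}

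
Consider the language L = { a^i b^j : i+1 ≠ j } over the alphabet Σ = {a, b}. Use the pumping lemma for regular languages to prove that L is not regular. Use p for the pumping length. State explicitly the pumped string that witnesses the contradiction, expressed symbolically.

a^{p+p!} b^{p+p!+1}

Assume L is regular; let p be its pumping constant.
Choose w = a^p b^{p+p!+1}. Since p ≠ (p+p!+1)-1 = p+p!, w ∈ L; and |w| ≥ p.
Write w = xyz as guaranteed by the lemma, with |xy| ≤ p and |y| > 0.
Since the first p symbols of w are all a's and |xy| ≤ p, y lies entirely in the leading a-block: y = a^k for some k with 1 ≤ k ≤ p.
Since 1 ≤ k ≤ p, k divides p!; set t = 1 + p!/k. Then xy^t z has p + (p!/k)·k = p + p! copies of a. Now the a-count is p+p! and (b-count)-1 = (p+p!+1)-1 = p+p!, so i+1 ≠ j fails. So xy^t z = a^{p+p!} b^{p+p!+1} ∉ L.
This is a contradiction; hence L is not regular.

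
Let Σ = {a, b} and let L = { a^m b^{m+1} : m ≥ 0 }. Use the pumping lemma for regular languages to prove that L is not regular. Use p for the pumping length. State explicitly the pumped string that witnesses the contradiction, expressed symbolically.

a^{p+k} b^{p+1}

Toward a contradiction, assume L is regular with pumping length p.
Choose w = a^p b^{p+1}, which is in L with |w| = 2p+1 ≥ p.
By the pumping lemma, w = xyz with |xy| ≤ p and |y| ≥ 1.
Since the first p symbols of w are all a's and |xy| ≤ p, y lies entirely in the leading a-block: y = a^k for some k with 1 ≤ k ≤ p.
Pump with i = 2: xy^2z = a^{p+k} b^{p+1}. For this to lie in L we would need p+1 = (p+k)+1, which forces k = 0. But k ≥ 1, so xy^2z ∉ L.
This is a contradiction; hence L is not regular.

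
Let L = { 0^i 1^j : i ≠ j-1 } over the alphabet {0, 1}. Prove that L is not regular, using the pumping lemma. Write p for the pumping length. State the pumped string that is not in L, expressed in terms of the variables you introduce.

0^{p+p!} 1^{p+p!+1}

Toward a contradiction, assume L is regular with pumping length p.
Choose w = 0^p 1^{p+p!+1}. Since p ≠ (p+p!+1)-1 = p+p!, w ∈ L; and |w| ≥ p.
By the pumping lemma, w = xyz with |xy| ≤ p and y is nonempty.
Because |xy| ≤ p and w begins with p copies of 0, we have y = 0^k with 1 ≤ k ≤ p.
Since 1 ≤ k ≤ p, k divides p!; set t = 1 + p!/k. Then xy^t z has p + (p!/k)·k = p + p! copies of 0. Now the 0-count is p+p! and (1-count)-1 = (p+p!+1)-1 = p+p!, so i ≠ j-1 fails. So xy^t z = 0^{p+p!} 1^{p+p!+1} ∉ L.
This is a contradiction; hence L is not regular.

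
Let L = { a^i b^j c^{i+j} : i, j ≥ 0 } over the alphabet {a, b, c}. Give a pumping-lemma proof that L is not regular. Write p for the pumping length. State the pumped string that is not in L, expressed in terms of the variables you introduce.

a^{p+k} b^p c^{2p}

Toward a contradiction, assume L is regular with pumping length p.
Take w = a^p b^p c^{2p} ∈ L (with i=j=p, i+j=2p), |w| = 4p ≥ p.
By the pumping lemma, w = xyz with |xy| ≤ p and y is nonempty.
The first p characters of w are a's, so xy (and hence y) consists only of a's. Write y = a^k, 1 ≤ k ≤ p.
Consider xy^2z = a^{p+k} b^p c^{2p}. Now the a- and b-counts sum to 2p+k, but the c-count is 2p ≠ 2p+k. So xy^2z ∉ L.
This is a contradiction; hence L is not regular.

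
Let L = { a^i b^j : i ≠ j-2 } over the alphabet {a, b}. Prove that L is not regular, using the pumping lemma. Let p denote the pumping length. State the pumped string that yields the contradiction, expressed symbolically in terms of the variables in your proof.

a^{p+p!} b^{p+p!+2}

Assume L is regular; let p be its pumping constant.
Choose w = a^p b^{p+p!+2}. Since p ≠ (p+p!+2)-2 = p+p!, w ∈ L; and |w| ≥ p.
The pumping lemma gives a decomposition w = xyz where |xy| ≤ p and |y| ≥ 1.
Because |xy| ≤ p and w begins with p copies of a, we have y = a^k with 1 ≤ k ≤ p.
Since 1 ≤ k ≤ p, k divides p!; set t = 1 + p!/k. Then xy^t z has p + (p!/k)·k = p + p! copies of a. Now the a-count is p+p! and (b-count)-2 = (p+p!+2)-2 = p+p!, so i ≠ j-2 fails. So xy^t z = a^{p+p!} b^{p+p!+2} ∉ L.
This is a contradiction; hence L is not regular.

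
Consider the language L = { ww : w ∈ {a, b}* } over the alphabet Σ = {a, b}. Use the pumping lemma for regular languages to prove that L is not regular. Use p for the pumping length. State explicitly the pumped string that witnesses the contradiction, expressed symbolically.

a^{p+k} b^p a^p b^p

Toward a contradiction, assume L is regular with pumping length p.
Take w = a^p b^p a^p b^p = uu where u = a^pb^p; then w ∈ L and |w| = 4p ≥ p.
The pumping lemma gives a decomposition w = xyz where |xy| ≤ p and y is nonempty.
Because |xy| ≤ p and w begins with p copies of a, we have y = a^k with 1 ≤ k ≤ p.
Pump with i = 2: xy^2z = a^{p+k} b^p a^p b^p, of length 4p+k. Suppose this equals vv. The string starts with a and ends with b, so v does too; thus the boundary between the two copies of v is a b→a transition. There is exactly one such transition, at position 2p+k, so |v| = 2p+k and |vv| = 4p+2k ≠ 4p+k since k ≥ 1. So xy^2z ∉ L.
This contradicts the pumping lemma, so L is not regular.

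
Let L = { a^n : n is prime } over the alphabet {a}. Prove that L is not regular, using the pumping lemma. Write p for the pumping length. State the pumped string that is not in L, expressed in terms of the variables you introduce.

Suppose for contradiction that L is regular, and let p be the pumping length.
Let q be a prime with q ≥ p+2 (infinitely many primes exist), and take w = a^q ∈ L with |w| = q ≥ p.
Write w = xyz as guaranteed by the lemma, with |xy| ≤ p and |y| ≥ 1.
Then y = a^k for some k with 1 ≤ k ≤ p.
Since 1 ≤ k ≤ p, |xz| = q-k. Pump with i = q+1: |xy^{q+1}z| = (q-k)+(q+1)k = q+qk = q(1+k), which is composite (both factors ≥ 2). So xy^{q+1}z = a^{q(1+k)} ∉ L.
Contradiction. Therefore L is not regular.

a^{q(1+k)}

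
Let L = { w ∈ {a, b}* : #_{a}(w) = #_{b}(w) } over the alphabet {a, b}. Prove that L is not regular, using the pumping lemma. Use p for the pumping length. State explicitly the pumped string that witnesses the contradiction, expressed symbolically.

a^{p+k} b^p

Toward a contradiction, assume L is regular with pumping length p.
Choose w = a^p b^p ∈ L with |w| = 2p ≥ p.
Write w = xyz as guaranteed by the lemma, with |xy| ≤ p and |y| ≥ 1.
Because |xy| ≤ p and w begins with p copies of a, we have y = a^k with 1 ≤ k ≤ p.
Pump with i = 2: xy^2z = a^{p+k} b^p has p+k occurrences of a but only p of b. Since k ≥ 1 the counts differ, so xy^2z ∉ L.
This contradicts the pumping lemma, so L is not regular.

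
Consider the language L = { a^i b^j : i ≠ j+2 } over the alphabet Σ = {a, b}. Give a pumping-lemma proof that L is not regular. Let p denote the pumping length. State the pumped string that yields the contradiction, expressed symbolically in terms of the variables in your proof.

Assume L is regular; let p be its pumping constant.
Choose w = a^p b^{p+p!-2}. Since p ≠ (p+p!-2)+2 = p+p!, w ∈ L; and |w| ≥ p.
Write w = xyz as guaranteed by the lemma, with |xy| ≤ p and |y| ≥ 1.
Since the first p symbols of w are all a's and |xy| ≤ p, y lies entirely in the leading a-block: y = a^k for some k with 1 ≤ k ≤ p.
Since 1 ≤ k ≤ p, k divides p!; set t = 1 + p!/k. Then xy^t z has p + (p!/k)·k = p + p! copies of a. Now the a-count is p+p! and (b-count)+2 = (p+p!-2)+2 = p+p!, so i ≠ j+2 fails. So xy^t z = a^{p+p!} b^{p+p!-2} ∉ L.
This contradicts the pumping lemma, so L is not regular.

a^{p+p!} b^{p+p!-2}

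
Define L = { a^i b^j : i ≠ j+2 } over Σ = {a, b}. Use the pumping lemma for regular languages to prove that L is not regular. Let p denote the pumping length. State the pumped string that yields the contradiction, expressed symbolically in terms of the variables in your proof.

a^{p+p!} b^{p+p!-2}

Assume L is regular; let p be its pumping constant.
Choose w = a^p b^{p+p!-2}. Since p ≠ (p+p!-2)+2 = p+p!, w ∈ L; and |w| ≥ p.
The pumping lemma gives a decomposition w = xyz where |xy| ≤ p and |y| ≥ 1.
The first p characters of w are a's, so xy (and hence y) consists only of a's. Write y = a^k, 1 ≤ k ≤ p.
Since 1 ≤ k ≤ p, k divides p!; set t = 1 + p!/k. Then xy^t z has p + (p!/k)·k = p + p! copies of a. Now the a-count is p+p! and (b-count)+2 = (p+p!-2)+2 = p+p!, so i ≠ j+2 fails. So xy^t z = a^{p+p!} b^{p+p!-2} ∉ L.
This is a contradiction; hence L is not regular.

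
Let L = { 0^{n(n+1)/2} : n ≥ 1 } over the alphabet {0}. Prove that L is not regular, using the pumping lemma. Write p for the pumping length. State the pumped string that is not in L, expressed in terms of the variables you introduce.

0^{p(p+1)/2+k}

Assume L is regular. Let p be the pumping length given by the pumping lemma.
Take w = 0^{p(p+1)/2} ∈ L with |w| = p(p+1)/2 ≥ p.
Write w = xyz as guaranteed by the lemma, with |xy| ≤ p and |y| > 0.
Then y = 0^k for some k with 1 ≤ k ≤ p.
Pump with i = 2: xy^2z = 0^{p(p+1)/2+k}. Since 1 ≤ k ≤ p, p(p+1)/2 < p(p+1)/2+k ≤ p(p+1)/2+p < (p+1)(p+2)/2, so p(p+1)/2+k is strictly between consecutive triangular numbers. So xy^2z ∉ L.
This contradicts the pumping lemma, so L is not regular.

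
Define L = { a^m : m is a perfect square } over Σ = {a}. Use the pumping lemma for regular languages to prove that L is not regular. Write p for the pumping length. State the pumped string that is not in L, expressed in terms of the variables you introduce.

a^{p²+k}

Suppose for contradiction that L is regular, and let p be the pumping length.
Take w = a^{p²} ∈ L with |w| = p² ≥ p.
By the pumping lemma, w = xyz with |xy| ≤ p and |y| ≥ 1.
Then y = a^k for some k with 1 ≤ k ≤ p.
Pump with i = 2: xy^2z = a^{p²+k}. Since 1 ≤ k ≤ p, p² < p²+k ≤ p²+p < (p+1)², so p²+k lies strictly between consecutive squares and is not a perfect square. So xy^2z ∉ L.
Contradiction. Therefore L is not regular.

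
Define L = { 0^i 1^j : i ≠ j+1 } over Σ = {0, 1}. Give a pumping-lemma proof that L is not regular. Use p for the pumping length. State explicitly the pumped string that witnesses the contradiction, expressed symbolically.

Toward a contradiction, assume L is regular with pumping length p.
Choose w = 0^p 1^{p+p!-1}. Since p ≠ (p+p!-1)+1 = p+p!, w ∈ L; and |w| ≥ p.
Write w = xyz as guaranteed by the lemma, with |xy| ≤ p and |y| > 0.
The first p characters of w are 0's, so xy (and hence y) consists only of 0's. Write y = 0^k, 1 ≤ k ≤ p.
Since 1 ≤ k ≤ p, k divides p!; set t = 1 + p!/k. Then xy^t z has p + (p!/k)·k = p + p! copies of 0. Now the 0-count is p+p! and (1-count)+1 = (p+p!-1)+1 = p+p!, so i ≠ j+1 fails. So xy^t z = 0^{p+p!} 1^{p+p!-1} ∉ L.
This is a contradiction; hence L is not regular.

0^{p+p!} 1^{p+p!-1}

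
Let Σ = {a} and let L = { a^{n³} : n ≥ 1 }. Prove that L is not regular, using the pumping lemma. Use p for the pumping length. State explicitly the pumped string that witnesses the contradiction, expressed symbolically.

Toward a contradiction, assume L is regular with pumping length p.
Take w = a^{p³} ∈ L with |w| = p³ ≥ p.
Write w = xyz as guaranteed by the lemma, with |xy| ≤ p and |y| > 0.
Then y = a^k for some k with 1 ≤ k ≤ p.
Pump with i = 2: xy^2z = a^{p³+k}. Since 1 ≤ k ≤ p, p³ < p³+k ≤ p³+p < p³+3p²+3p+1 = (p+1)³, so p³+k is not a perfect cube. So xy^2z ∉ L.
This contradicts the pumping lemma, so L is not regular.

a^{p³+k}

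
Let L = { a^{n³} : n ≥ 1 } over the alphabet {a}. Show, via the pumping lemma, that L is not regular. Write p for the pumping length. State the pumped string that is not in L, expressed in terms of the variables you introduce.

a^{p³+k}

Assume L is regular. Let p be the pumping length given by the pumping lemma.
Take w = a^{p³} ∈ L with |w| = p³ ≥ p.
Write w = xyz as guaranteed by the lemma, with |xy| ≤ p and |y| > 0.
Then y = a^k for some k with 1 ≤ k ≤ p.
Pump with i = 2: xy^2z = a^{p³+k}. Since 1 ≤ k ≤ p, p³ < p³+k ≤ p³+p < p³+3p²+3p+1 = (p+1)³, so p³+k is not a perfect cube. So xy^2z ∉ L.
Contradiction. Therefore L is not regular.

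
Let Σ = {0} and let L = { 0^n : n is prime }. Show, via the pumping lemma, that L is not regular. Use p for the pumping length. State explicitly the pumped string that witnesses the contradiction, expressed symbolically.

0^{q(1+k)}

Assume L is regular; let p be its pumping constant.
Let q be a prime with q ≥ p+2 (infinitely many primes exist), and take w = 0^q ∈ L with |w| = q ≥ p.
The pumping lemma gives a decomposition w = xyz where |xy| ≤ p and |y| ≥ 1.
Then y = 0^k for some k with 1 ≤ k ≤ p.
Since 1 ≤ k ≤ p, |xz| = q-k. Pump with i = q+1: |xy^{q+1}z| = (q-k)+(q+1)k = q+qk = q(1+k), which is composite (both factors ≥ 2). So xy^{q+1}z = 0^{q(1+k)} ∉ L.
Contradiction. Therefore L is not regular.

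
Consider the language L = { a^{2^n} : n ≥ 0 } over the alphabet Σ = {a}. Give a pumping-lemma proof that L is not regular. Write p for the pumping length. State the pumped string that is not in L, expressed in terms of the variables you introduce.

a^{2^p+k}

Suppose for contradiction that L is regular, and let p be the pumping length.
Take w = a^{2^p} ∈ L with |w| = 2^p ≥ p.
Write w = xyz as guaranteed by the lemma, with |xy| ≤ p and |y| ≥ 1.
Then y = a^k for some k with 1 ≤ k ≤ p.
Pump with i = 2: xy^2z = a^{2^p+k}. Since 1 ≤ k ≤ p < 2^p, we have 2^p < 2^p+k < 2^{p+1}, so 2^p+k is not a power of 2. So xy^2z ∉ L.
Contradiction. Therefore L is not regular.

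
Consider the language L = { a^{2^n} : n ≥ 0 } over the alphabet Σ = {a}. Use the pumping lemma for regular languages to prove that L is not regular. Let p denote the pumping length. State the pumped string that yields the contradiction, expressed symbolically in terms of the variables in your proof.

Assume L is regular. Let p be the pumping length given by the pumping lemma.
Take w = a^{2^p} ∈ L with |w| = 2^p ≥ p.
The pumping lemma gives a decomposition w = xyz where |xy| ≤ p and y is nonempty.
Then y = a^k for some k with 1 ≤ k ≤ p.
Pump with i = 2: xy^2z = a^{2^p+k}. Since 1 ≤ k ≤ p < 2^p, we have 2^p < 2^p+k < 2^{p+1}, so 2^p+k is not a power of 2. So xy^2z ∉ L.
Contradiction. Therefore L is not regular.

a^{2^p+k}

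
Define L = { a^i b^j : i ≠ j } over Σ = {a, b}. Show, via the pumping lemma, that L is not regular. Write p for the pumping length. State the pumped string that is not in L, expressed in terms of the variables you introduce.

Suppose for contradiction that L is regular, and let p be the pumping length.
Choose w = a^p b^{p+p!}. Since p ≠ p+p!, w ∈ L; and |w| ≥ p.
By the pumping lemma, w = xyz with |xy| ≤ p and |y| ≥ 1.
The first p characters of w are a's, so xy (and hence y) consists only of a's. Write y = a^k, 1 ≤ k ≤ p.
Since 1 ≤ k ≤ p, k divides p!; set t = 1 + p!/k. Then xy^t z has p + (p!/k)·k = p + p! copies of a. Now the a-count equals the b-count, so i ≠ j fails. So xy^t z = a^{p+p!} b^{p+p!} ∉ L.
This is a contradiction; hence L is not regular.

a^{p+p!} b^{p+p!}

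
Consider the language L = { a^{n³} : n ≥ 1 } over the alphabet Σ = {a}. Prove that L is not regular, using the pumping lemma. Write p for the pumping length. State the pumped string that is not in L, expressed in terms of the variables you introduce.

Assume L is regular; let p be its pumping constant.
Take w = a^{p³} ∈ L with |w| = p³ ≥ p.
By the pumping lemma, w = xyz with |xy| ≤ p and y is nonempty.
Then y = a^k for some k with 1 ≤ k ≤ p.
Pump with i = 2: xy^2z = a^{p³+k}. Since 1 ≤ k ≤ p, p³ < p³+k ≤ p³+p < p³+3p²+3p+1 = (p+1)³, so p³+k is not a perfect cube. So xy^2z ∉ L.
Contradiction. Therefore L is not regular.

a^{p³+k}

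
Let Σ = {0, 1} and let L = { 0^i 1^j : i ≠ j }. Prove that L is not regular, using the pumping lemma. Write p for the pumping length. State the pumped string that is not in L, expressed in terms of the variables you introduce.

0^{p+p!} 1^{p+p!}

Assume L is regular. Let p be the pumping length given by the pumping lemma.
Choose w = 0^p 1^{p+p!}. Since p ≠ p+p!, w ∈ L; and |w| ≥ p.
The pumping lemma gives a decomposition w = xyz where |xy| ≤ p and |y| > 0.
Because |xy| ≤ p and w begins with p copies of 0, we have y = 0^k with 1 ≤ k ≤ p.
Since 1 ≤ k ≤ p, k divides p!; set t = 1 + p!/k. Then xy^t z has p + (p!/k)·k = p + p! copies of 0. Now the 0-count equals the 1-count, so i ≠ j fails. So xy^t z = 0^{p+p!} 1^{p+p!} ∉ L.
This contradicts the pumping lemma, so L is not regular.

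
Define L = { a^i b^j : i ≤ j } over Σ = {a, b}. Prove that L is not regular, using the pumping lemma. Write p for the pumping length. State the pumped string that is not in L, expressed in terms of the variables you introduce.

a^{p+k} b^p

Assume L is regular; let p be its pumping constant.
Choose w = a^p b^p ∈ L, with |w| = 2p ≥ p.
By the pumping lemma, w = xyz with |xy| ≤ p and |y| ≥ 1.
The first p characters of w are a's, so xy (and hence y) consists only of a's. Write y = a^k, 1 ≤ k ≤ p.
Consider xy^2z = a^{p+k} b^p. Since k ≥ 1, the a-count p+k exceeds the b-count p, so i ≤ j fails; thus xy^2z ∉ L.
This is a contradiction; hence L is not regular.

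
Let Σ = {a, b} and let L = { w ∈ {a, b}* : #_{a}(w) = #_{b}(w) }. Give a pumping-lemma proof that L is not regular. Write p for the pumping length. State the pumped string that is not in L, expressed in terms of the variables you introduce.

Assume L is regular; let p be its pumping constant.
Choose w = a^p b^p ∈ L with |w| = 2p ≥ p.
By the pumping lemma, w = xyz with |xy| ≤ p and |y| ≥ 1.
Because |xy| ≤ p and w begins with p copies of a, we have y = a^k with 1 ≤ k ≤ p.
Pump with i = 2: xy^2z = a^{p+k} b^p has p+k occurrences of a but only p of b. Since k ≥ 1 the counts differ, so xy^2z ∉ L.
This contradicts the pumping lemma, so L is not regular.

a^{p+k} b^p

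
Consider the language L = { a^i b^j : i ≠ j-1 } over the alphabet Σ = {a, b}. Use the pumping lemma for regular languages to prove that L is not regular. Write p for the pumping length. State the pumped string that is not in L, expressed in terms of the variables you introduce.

Assume L is regular; let p be its pumping constant.
Choose w = a^p b^{p+p!+1}. Since p ≠ (p+p!+1)-1 = p+p!, w ∈ L; and |w| ≥ p.
Write w = xyz as guaranteed by the lemma, with |xy| ≤ p and y is nonempty.
Since the first p symbols of w are all a's and |xy| ≤ p, y lies entirely in the leading a-block: y = a^k for some k with 1 ≤ k ≤ p.
Since 1 ≤ k ≤ p, k divides p!; set t = 1 + p!/k. Then xy^t z has p + (p!/k)·k = p + p! copies of a. Now the a-count is p+p! and (b-count)-1 = (p+p!+1)-1 = p+p!, so i ≠ j-1 fails. So xy^t z = a^{p+p!} b^{p+p!+1} ∉ L.
This contradicts the pumping lemma, so L is not regular.

a^{p+p!} b^{p+p!+1}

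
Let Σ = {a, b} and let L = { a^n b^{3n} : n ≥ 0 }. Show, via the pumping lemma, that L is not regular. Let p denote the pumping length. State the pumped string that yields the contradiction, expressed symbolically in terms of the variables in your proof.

a^{p+k} b^{3p}

Suppose for contradiction that L is regular, and let p be the pumping length.
Let w = a^p b^{3p} ∈ L; note |w| = 4p ≥ p.
The pumping lemma gives a decomposition w = xyz where |xy| ≤ p and y is nonempty.
Since the first p symbols of w are all a's and |xy| ≤ p, y lies entirely in the leading a-block: y = a^k for some k with 1 ≤ k ≤ p.
Pump with i = 2: xy^2z = a^{p+k} b^{3p}. For this to lie in L we would need 3p = 3(p+k), which forces k = 0. But k ≥ 1, so xy^2z ∉ L.
Contradiction. Therefore L is not regular.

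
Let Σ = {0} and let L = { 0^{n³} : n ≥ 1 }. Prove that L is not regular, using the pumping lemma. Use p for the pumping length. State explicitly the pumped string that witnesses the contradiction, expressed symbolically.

0^{p³+k}

Assume L is regular; let p be its pumping constant.
Take w = 0^{p³} ∈ L with |w| = p³ ≥ p.
Write w = xyz as guaranteed by the lemma, with |xy| ≤ p and |y| ≥ 1.
Then y = 0^k for some k with 1 ≤ k ≤ p.
Pump with i = 2: xy^2z = 0^{p³+k}. Since 1 ≤ k ≤ p, p³ < p³+k ≤ p³+p < p³+3p²+3p+1 = (p+1)³, so p³+k is not a perfect cube. So xy^2z ∉ L.
This contradicts the pumping lemma, so L is not regular.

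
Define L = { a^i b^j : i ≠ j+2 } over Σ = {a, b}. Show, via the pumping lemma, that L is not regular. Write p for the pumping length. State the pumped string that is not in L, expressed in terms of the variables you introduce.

a^{p+p!} b^{p+p!-2}

Toward a contradiction, assume L is regular with pumping length p.
Choose w = a^p b^{p+p!-2}. Since p ≠ (p+p!-2)+2 = p+p!, w ∈ L; and |w| ≥ p.
Write w = xyz as guaranteed by the lemma, with |xy| ≤ p and |y| ≥ 1.
The first p characters of w are a's, so xy (and hence y) consists only of a's. Write y = a^k, 1 ≤ k ≤ p.
Since 1 ≤ k ≤ p, k divides p!; set t = 1 + p!/k. Then xy^t z has p + (p!/k)·k = p + p! copies of a. Now the a-count is p+p! and (b-count)+2 = (p+p!-2)+2 = p+p!, so i ≠ j+2 fails. So xy^t z = a^{p+p!} b^{p+p!-2} ∉ L.
This contradicts the pumping lemma, so L is not regular.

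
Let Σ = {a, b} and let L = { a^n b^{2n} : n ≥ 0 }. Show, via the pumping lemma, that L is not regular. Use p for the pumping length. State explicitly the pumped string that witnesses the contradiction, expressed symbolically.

Assume L is regular. Let p be the pumping length given by the pumping lemma.
Let w = a^p b^{2p} ∈ L; note |w| = 3p ≥ p.
Write w = xyz as guaranteed by the lemma, with |xy| ≤ p and |y| > 0.
The first p characters of w are a's, so xy (and hence y) consists only of a's. Write y = a^k, 1 ≤ k ≤ p.
Pump with i = 2: xy^2z = a^{p+k} b^{2p}. For this to lie in L we would need 2p = 2(p+k), which forces k = 0. But k ≥ 1, so xy^2z ∉ L.
This contradicts the pumping lemma, so L is not regular.

a^{p+k} b^{2p}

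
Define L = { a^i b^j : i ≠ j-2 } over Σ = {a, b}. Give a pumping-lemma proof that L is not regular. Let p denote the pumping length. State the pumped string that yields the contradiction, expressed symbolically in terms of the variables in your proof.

a^{p+p!} b^{p+p!+2}

Toward a contradiction, assume L is regular with pumping length p.
Choose w = a^p b^{p+p!+2}. Since p ≠ (p+p!+2)-2 = p+p!, w ∈ L; and |w| ≥ p.
The pumping lemma gives a decomposition w = xyz where |xy| ≤ p and y is nonempty.
Because |xy| ≤ p and w begins with p copies of a, we have y = a^k with 1 ≤ k ≤ p.
Since 1 ≤ k ≤ p, k divides p!; set t = 1 + p!/k. Then xy^t z has p + (p!/k)·k = p + p! copies of a. Now the a-count is p+p! and (b-count)-2 = (p+p!+2)-2 = p+p!, so i ≠ j-2 fails. So xy^t z = a^{p+p!} b^{p+p!+2} ∉ L.
This contradicts the pumping lemma, so L is not regular.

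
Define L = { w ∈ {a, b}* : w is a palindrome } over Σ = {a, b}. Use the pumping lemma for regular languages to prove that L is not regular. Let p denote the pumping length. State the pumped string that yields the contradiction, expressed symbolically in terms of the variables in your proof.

Assume L is regular; let p be its pumping constant.
Take w = a^p b a^p, a palindrome of length 2p+1 ≥ p.
By the pumping lemma, w = xyz with |xy| ≤ p and |y| ≥ 1.
The first p characters of w are a's, so xy (and hence y) consists only of a's. Write y = a^k, 1 ≤ k ≤ p.
Pump with i = 2: xy^2z = a^{p+k} b a^p. Its reverse is a^p b a^{p+k}, which differs from xy^2z since k ≥ 1. So xy^2z is not a palindrome and xy^2z ∉ L.
This is a contradiction; hence L is not regular.

a^{p+k} b a^p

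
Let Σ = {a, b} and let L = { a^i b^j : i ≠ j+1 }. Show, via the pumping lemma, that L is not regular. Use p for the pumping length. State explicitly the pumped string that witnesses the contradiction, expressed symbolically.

a^{p+p!} b^{p+p!-1}

Assume L is regular. Let p be the pumping length given by the pumping lemma.
Choose w = a^p b^{p+p!-1}. Since p ≠ (p+p!-1)+1 = p+p!, w ∈ L; and |w| ≥ p.
Write w = xyz as guaranteed by the lemma, with |xy| ≤ p and |y| ≥ 1.
The first p characters of w are a's, so xy (and hence y) consists only of a's. Write y = a^k, 1 ≤ k ≤ p.
Since 1 ≤ k ≤ p, k divides p!; set t = 1 + p!/k. Then xy^t z has p + (p!/k)·k = p + p! copies of a. Now the a-count is p+p! and (b-count)+1 = (p+p!-1)+1 = p+p!, so i ≠ j+1 fails. So xy^t z = a^{p+p!} b^{p+p!-1} ∉ L.
This contradicts the pumping lemma, so L is not regular.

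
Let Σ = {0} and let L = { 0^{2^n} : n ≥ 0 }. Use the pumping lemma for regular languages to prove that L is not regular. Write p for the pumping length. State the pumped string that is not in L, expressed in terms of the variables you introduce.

0^{2^p+k}

Assume L is regular; let p be its pumping constant.
Take w = 0^{2^p} ∈ L with |w| = 2^p ≥ p.
Write w = xyz as guaranteed by the lemma, with |xy| ≤ p and |y| ≥ 1.
Then y = 0^k for some k with 1 ≤ k ≤ p.
Pump with i = 2: xy^2z = 0^{2^p+k}. Since 1 ≤ k ≤ p < 2^p, we have 2^p < 2^p+k < 2^{p+1}, so 2^p+k is not a power of 2. So xy^2z ∉ L.
This contradicts the pumping lemma, so L is not regular.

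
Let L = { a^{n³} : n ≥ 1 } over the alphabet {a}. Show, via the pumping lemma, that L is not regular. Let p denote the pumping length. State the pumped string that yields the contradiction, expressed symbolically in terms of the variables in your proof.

Suppose for contradiction that L is regular, and let p be the pumping length.
Take w = a^{p³} ∈ L with |w| = p³ ≥ p.
By the pumping lemma, w = xyz with |xy| ≤ p and |y| > 0.
Then y = a^k for some k with 1 ≤ k ≤ p.
Pump with i = 2: xy^2z = a^{p³+k}. Since 1 ≤ k ≤ p, p³ < p³+k ≤ p³+p < p³+3p²+3p+1 = (p+1)³, so p³+k is not a perfect cube. So xy^2z ∉ L.
This contradicts the pumping lemma, so L is not regular.

a^{p³+k}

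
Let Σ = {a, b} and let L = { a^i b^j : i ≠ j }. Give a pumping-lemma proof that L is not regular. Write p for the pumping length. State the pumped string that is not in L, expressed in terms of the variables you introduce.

a^{p+p!} b^{p+p!}

Suppose for contradiction that L is regular, and let p be the pumping length.
Choose w = a^p b^{p+p!}. Since p ≠ p+p!, w ∈ L; and |w| ≥ p.
By the pumping lemma, w = xyz with |xy| ≤ p and y is nonempty.
Because |xy| ≤ p and w begins with p copies of a, we have y = a^k with 1 ≤ k ≤ p.
Since 1 ≤ k ≤ p, k divides p!; set t = 1 + p!/k. Then xy^t z has p + (p!/k)·k = p + p! copies of a. Now the a-count equals the b-count, so i ≠ j fails. So xy^t z = a^{p+p!} b^{p+p!} ∉ L.
Contradiction. Therefore L is not regular.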